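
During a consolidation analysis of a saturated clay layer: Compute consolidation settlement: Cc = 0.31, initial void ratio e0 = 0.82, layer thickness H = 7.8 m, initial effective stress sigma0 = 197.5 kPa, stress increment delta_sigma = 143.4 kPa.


Using Sc = Cc * H / (1 + e0) * log10((sigma0 + delta_sigma) / sigma0)
Stress ratio = (197.5 + 143.4) / 197.5 = 1.72608
log10(1.72608) = 0.23706
Cc * H / (1 + e0) = 0.31 * 7.8 / (1 + 0.82) = 1.32857
Sc = 1.32857 * 0.23706
Sc = 0.315 m


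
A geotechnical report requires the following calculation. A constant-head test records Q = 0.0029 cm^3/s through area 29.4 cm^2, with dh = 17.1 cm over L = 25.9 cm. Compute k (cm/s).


Result: 0.000149 cm/s

Derivation:
Compute hydraulic gradient:
i = dh / L = 17.1 / 25.9 = 0.660232
Then apply Darcy's law:
k = Q / (A * i)
k = 0.0029 / (29.4 * 0.660232)
k = 0.0029 / 19.4108
k = 0.000149 cm/s


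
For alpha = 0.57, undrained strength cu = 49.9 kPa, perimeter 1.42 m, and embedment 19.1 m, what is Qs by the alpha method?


Result: 771.43 kN

Derivation:
Using Qs = alpha * cu * perimeter * L
Qs = 0.57 * 49.9 * 1.42 * 19.1
Qs = 771.43 kN


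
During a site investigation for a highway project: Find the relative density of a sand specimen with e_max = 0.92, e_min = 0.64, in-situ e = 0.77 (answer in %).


Using Dr = (e_max - e) / (e_max - e_min) * 100
e_max - e = 0.92 - 0.77 = 0.15
e_max - e_min = 0.92 - 0.64 = 0.28
Dr = 0.15 / 0.28 * 100
Dr = 53.57 %


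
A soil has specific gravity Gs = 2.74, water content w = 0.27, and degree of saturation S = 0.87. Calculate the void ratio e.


Using the relation e = Gs * w / S
e = 2.74 * 0.27 / 0.87
e = 0.8503


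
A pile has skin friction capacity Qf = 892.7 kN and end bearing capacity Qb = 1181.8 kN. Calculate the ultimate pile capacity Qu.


Result: 2074.5 kN

Derivation:
Using Qu = Qf + Qb
Qu = 892.7 + 1181.8
Qu = 2074.5 kN


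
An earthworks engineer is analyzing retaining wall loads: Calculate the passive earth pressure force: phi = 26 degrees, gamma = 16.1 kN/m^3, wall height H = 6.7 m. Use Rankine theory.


Result: 925.48 kN/m

Derivation:
Compute passive earth pressure coefficient:
Kp = tan^2(45 + phi/2) = tan^2(58.0) = 2.561071
Compute passive force:
Pp = 0.5 * Kp * gamma * H^2
Pp = 0.5 * 2.561071 * 16.1 * 6.7^2
Pp = 925.48 kN/m


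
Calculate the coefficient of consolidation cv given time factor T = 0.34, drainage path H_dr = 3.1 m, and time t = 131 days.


Result: 0.02494 m^2/day

Derivation:
Using cv = T * H_dr^2 / t
H_dr^2 = 3.1^2 = 9.61
cv = 0.34 * 9.61 / 131
cv = 0.02494 m^2/day


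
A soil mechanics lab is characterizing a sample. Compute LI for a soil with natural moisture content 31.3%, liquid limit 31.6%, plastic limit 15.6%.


First compute the plasticity index:
PI = LL - PL = 31.6 - 15.6 = 16.0
Then compute the liquidity index:
LI = (w - PL) / PI
LI = (31.3 - 15.6) / 16.0
LI = 0.981


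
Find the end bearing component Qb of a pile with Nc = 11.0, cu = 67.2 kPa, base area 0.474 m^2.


Using Qb = Nc * cu * Ab
Qb = 11.0 * 67.2 * 0.474
Qb = 350.38 kN


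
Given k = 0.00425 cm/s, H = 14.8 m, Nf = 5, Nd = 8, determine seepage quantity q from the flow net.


Convert k to m/s for unit consistency with H:
k = 0.00425 cm/s = 0.00425 / 100 m/s = 4.25e-05 m/s
Using q = k * H * Nf / Nd
Nf / Nd = 5 / 8 = 0.625
q = 4.25e-05 * 14.8 * 0.625
q = 0.0003931 m^3/s per m


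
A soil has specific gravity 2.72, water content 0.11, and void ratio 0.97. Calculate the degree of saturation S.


Using S = Gs * w / e
S = 2.72 * 0.11 / 0.97
S = 0.3085


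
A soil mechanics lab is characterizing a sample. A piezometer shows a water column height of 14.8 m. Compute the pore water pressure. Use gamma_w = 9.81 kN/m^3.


Using u = gamma_w * h_w
u = 9.81 * 14.8
u = 145.19 kPa


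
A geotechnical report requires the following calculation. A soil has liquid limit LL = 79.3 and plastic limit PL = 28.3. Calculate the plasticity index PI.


Using PI = LL - PL
PI = 79.3 - 28.3
PI = 51.0


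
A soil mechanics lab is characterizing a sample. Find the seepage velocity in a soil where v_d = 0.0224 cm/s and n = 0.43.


Using v_s = v_d / n
v_s = 0.0224 / 0.43
v_s = 0.05209 cm/s


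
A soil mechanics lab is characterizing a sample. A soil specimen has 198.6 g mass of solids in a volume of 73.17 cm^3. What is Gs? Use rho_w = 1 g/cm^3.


Using Gs = m_s / (V_s * rho_w)
Since rho_w = 1 g/cm^3:
Gs = 198.6 / 73.17
Gs = 2.714


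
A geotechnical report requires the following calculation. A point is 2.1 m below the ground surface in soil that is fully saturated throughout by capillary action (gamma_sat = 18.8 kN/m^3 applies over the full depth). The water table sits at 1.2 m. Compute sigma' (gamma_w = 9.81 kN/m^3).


Total stress = gamma_sat * depth
sigma = 18.8 * 2.1 = 39.48 kPa
Pore water pressure u = gamma_w * (depth - d_wt)
u = 9.81 * (2.1 - 1.2) = 8.829 kPa
Effective stress = sigma - u
sigma' = 39.48 - 8.829 = 30.65 kPa


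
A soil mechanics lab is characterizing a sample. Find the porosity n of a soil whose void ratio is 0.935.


Using the relation n = e / (1 + e)
n = 0.935 / (1 + 0.935)
n = 0.935 / 1.935
n = 0.4832


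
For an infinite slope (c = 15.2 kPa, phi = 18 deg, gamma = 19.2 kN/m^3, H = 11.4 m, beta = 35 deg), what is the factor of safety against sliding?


Using Fs = c / (gamma*H*sin(beta)*cos(beta)) + tan(phi)/tan(beta)
Cohesion contribution = 15.2 / (19.2*11.4*sin(35)*cos(35))
Cohesion contribution = 0.147802
Friction contribution = tan(18)/tan(35) = 0.464033
Fs = 0.147802 + 0.464033
Fs = 0.612


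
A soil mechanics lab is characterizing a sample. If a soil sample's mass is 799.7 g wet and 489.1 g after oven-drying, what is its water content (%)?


Result: 63.5 %

Derivation:
Using w = (m_wet - m_dry) / m_dry * 100
m_wet - m_dry = 799.7 - 489.1 = 310.6 g
w = 310.6 / 489.1 * 100
w = 63.5 %


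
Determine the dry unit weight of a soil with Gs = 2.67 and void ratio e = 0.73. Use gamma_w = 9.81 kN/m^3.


Result: 15.14 kN/m^3

Derivation:
Using gamma_d = Gs * gamma_w / (1 + e)
gamma_d = 2.67 * 9.81 / (1 + 0.73)
gamma_d = 2.67 * 9.81 / 1.73
gamma_d = 15.14 kN/m^3


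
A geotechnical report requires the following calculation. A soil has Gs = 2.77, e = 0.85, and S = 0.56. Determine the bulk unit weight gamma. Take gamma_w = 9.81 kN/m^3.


Using gamma = gamma_w * (Gs + S*e) / (1 + e)
Numerator: Gs + S*e = 2.77 + 0.56*0.85 = 3.246
Denominator: 1 + e = 1 + 0.85 = 1.85
gamma = 9.81 * 3.246 / 1.85
gamma = 17.213 kN/m^3


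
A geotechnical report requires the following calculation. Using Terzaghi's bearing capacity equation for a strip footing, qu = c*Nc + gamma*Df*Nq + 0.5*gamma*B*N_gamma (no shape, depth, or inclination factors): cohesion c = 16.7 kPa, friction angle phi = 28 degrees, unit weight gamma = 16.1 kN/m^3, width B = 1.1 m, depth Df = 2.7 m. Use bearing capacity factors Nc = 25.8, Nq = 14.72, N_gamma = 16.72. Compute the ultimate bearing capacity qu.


Compute qu = c*Nc + gamma*Df*Nq + 0.5*gamma*B*N_gamma
Term 1: 16.7 * 25.8 = 430.86
Term 2: 16.1 * 2.7 * 14.72 = 639.8784
Term 3: 0.5 * 16.1 * 1.1 * 16.72 = 148.0556
qu = 430.86 + 639.8784 + 148.0556
qu = 1218.79 kPa


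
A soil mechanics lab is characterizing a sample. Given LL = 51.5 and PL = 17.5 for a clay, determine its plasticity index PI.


Using PI = LL - PL
PI = 51.5 - 17.5
PI = 34.0


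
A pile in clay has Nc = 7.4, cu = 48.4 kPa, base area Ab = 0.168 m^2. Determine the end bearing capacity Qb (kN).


Using Qb = Nc * cu * Ab
Qb = 7.4 * 48.4 * 0.168
Qb = 60.17 kN


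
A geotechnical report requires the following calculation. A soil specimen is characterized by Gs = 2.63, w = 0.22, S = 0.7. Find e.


Result: 0.8266

Derivation:
Using the relation e = Gs * w / S
e = 2.63 * 0.22 / 0.7
e = 0.8266


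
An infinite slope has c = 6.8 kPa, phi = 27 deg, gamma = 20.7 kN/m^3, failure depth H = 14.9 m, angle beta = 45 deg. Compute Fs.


Result: 0.554

Derivation:
Using Fs = c / (gamma*H*sin(beta)*cos(beta)) + tan(phi)/tan(beta)
Cohesion contribution = 6.8 / (20.7*14.9*sin(45)*cos(45))
Cohesion contribution = 0.0440943
Friction contribution = tan(27)/tan(45) = 0.509525
Fs = 0.0440943 + 0.509525
Fs = 0.554


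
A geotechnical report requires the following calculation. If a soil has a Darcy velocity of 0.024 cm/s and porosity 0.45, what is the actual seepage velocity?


Result: 0.05333 cm/s

Derivation:
Using v_s = v_d / n
v_s = 0.024 / 0.45
v_s = 0.05333 cm/s


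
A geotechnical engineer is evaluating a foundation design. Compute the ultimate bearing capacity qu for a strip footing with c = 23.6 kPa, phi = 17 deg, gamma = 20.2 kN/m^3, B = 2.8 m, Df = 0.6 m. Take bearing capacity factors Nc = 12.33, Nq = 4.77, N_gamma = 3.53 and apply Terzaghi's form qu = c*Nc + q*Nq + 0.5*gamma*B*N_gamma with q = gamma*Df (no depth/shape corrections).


Result: 448.63 kPa

Derivation:
Compute qu = c*Nc + gamma*Df*Nq + 0.5*gamma*B*N_gamma
Term 1: 23.6 * 12.33 = 290.988
Term 2: 20.2 * 0.6 * 4.77 = 57.8124
Term 3: 0.5 * 20.2 * 2.8 * 3.53 = 99.8284
qu = 290.988 + 57.8124 + 99.8284
qu = 448.63 kPa


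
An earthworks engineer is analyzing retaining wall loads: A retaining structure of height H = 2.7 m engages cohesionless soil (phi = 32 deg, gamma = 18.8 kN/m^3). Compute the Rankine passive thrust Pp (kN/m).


Result: 223.02 kN/m

Derivation:
Compute passive earth pressure coefficient:
Kp = tan^2(45 + phi/2) = tan^2(61.0) = 3.254588
Compute passive force:
Pp = 0.5 * Kp * gamma * H^2
Pp = 0.5 * 3.254588 * 18.8 * 2.7^2
Pp = 223.02 kN/m


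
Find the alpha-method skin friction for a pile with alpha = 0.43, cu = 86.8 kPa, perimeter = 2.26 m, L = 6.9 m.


Result: 582.03 kN

Derivation:
Using Qs = alpha * cu * perimeter * L
Qs = 0.43 * 86.8 * 2.26 * 6.9
Qs = 582.03 kN


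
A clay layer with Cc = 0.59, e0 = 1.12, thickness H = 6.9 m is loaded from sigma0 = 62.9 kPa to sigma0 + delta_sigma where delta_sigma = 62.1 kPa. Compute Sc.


Using Sc = Cc * H / (1 + e0) * log10((sigma0 + delta_sigma) / sigma0)
Stress ratio = (62.9 + 62.1) / 62.9 = 1.98728
log10(1.98728) = 0.298259
Cc * H / (1 + e0) = 0.59 * 6.9 / (1 + 1.12) = 1.92028
Sc = 1.92028 * 0.298259
Sc = 0.5727 m


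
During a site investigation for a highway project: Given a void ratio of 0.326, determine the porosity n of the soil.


Using the relation n = e / (1 + e)
n = 0.326 / (1 + 0.326)
n = 0.326 / 1.326
n = 0.2459


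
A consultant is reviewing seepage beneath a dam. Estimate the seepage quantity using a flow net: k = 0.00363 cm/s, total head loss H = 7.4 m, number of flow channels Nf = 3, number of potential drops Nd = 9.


Convert k to m/s for unit consistency with H:
k = 0.00363 cm/s = 0.00363 / 100 m/s = 3.63e-05 m/s
Using q = k * H * Nf / Nd
Nf / Nd = 3 / 9 = 0.3333
q = 3.63e-05 * 7.4 * 0.3333
q = 8.954e-05 m^3/s per m


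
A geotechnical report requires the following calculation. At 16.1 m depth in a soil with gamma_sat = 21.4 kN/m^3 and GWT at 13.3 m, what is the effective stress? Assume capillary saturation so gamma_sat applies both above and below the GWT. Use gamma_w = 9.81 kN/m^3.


Total stress = gamma_sat * depth
sigma = 21.4 * 16.1 = 344.54 kPa
Pore water pressure u = gamma_w * (depth - d_wt)
u = 9.81 * (16.1 - 13.3) = 27.468 kPa
Effective stress = sigma - u
sigma' = 344.54 - 27.468 = 317.07 kPa


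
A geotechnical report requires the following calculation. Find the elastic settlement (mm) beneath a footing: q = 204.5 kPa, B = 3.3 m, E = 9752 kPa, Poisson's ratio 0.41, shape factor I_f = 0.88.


Using Se = q * B * (1 - nu^2) * I_f / E
1 - nu^2 = 1 - 0.41^2 = 0.8319
Se = 204.5 * 3.3 * 0.8319 * 0.88 / 9752
Se = 0.050660 m
Convert to mm: Se = 0.050660 * 1000 = 50.66 mm


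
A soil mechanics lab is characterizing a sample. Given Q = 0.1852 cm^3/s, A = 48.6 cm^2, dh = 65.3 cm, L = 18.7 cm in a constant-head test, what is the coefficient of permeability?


Result: 0.001091 cm/s

Derivation:
Compute hydraulic gradient:
i = dh / L = 65.3 / 18.7 = 3.49198
Then apply Darcy's law:
k = Q / (A * i)
k = 0.1852 / (48.6 * 3.49198)
k = 0.1852 / 169.71
k = 0.001091 cm/s


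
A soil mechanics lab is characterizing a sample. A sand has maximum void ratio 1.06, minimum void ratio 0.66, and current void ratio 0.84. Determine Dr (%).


Using Dr = (e_max - e) / (e_max - e_min) * 100
e_max - e = 1.06 - 0.84 = 0.22
e_max - e_min = 1.06 - 0.66 = 0.4
Dr = 0.22 / 0.4 * 100
Dr = 55.0 %


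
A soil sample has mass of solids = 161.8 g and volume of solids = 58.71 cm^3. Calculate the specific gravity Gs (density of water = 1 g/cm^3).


Result: 2.756

Derivation:
Using Gs = m_s / (V_s * rho_w)
Since rho_w = 1 g/cm^3:
Gs = 161.8 / 58.71
Gs = 2.756


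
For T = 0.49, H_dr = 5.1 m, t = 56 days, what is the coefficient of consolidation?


Using cv = T * H_dr^2 / t
H_dr^2 = 5.1^2 = 26.01
cv = 0.49 * 26.01 / 56
cv = 0.22759 m^2/day


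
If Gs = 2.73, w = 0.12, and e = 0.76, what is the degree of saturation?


Using S = Gs * w / e
S = 2.73 * 0.12 / 0.76
S = 0.4311


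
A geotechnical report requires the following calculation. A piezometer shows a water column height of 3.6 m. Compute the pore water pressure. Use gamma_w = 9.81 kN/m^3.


Using u = gamma_w * h_w
u = 9.81 * 3.6
u = 35.32 kPa


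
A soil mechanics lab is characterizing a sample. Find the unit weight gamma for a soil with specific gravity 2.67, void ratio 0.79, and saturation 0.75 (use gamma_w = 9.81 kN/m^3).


Using gamma = gamma_w * (Gs + S*e) / (1 + e)
Numerator: Gs + S*e = 2.67 + 0.75*0.79 = 3.2625
Denominator: 1 + e = 1 + 0.79 = 1.79
gamma = 9.81 * 3.2625 / 1.79
gamma = 17.88 kN/m^3


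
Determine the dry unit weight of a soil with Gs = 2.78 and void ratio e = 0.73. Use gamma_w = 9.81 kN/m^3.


Result: 15.764 kN/m^3

Derivation:
Using gamma_d = Gs * gamma_w / (1 + e)
gamma_d = 2.78 * 9.81 / (1 + 0.73)
gamma_d = 2.78 * 9.81 / 1.73
gamma_d = 15.764 kN/m^3


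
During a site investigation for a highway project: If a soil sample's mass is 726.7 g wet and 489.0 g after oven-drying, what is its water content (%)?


Using w = (m_wet - m_dry) / m_dry * 100
m_wet - m_dry = 726.7 - 489.0 = 237.7 g
w = 237.7 / 489.0 * 100
w = 48.61 %


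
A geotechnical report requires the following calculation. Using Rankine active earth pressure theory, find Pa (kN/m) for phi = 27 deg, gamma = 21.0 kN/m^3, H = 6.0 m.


Compute active earth pressure coefficient:
Ka = tan^2(45 - phi/2) = tan^2(31.5) = 0.375525
Compute active force:
Pa = 0.5 * Ka * gamma * H^2
Pa = 0.5 * 0.375525 * 21.0 * 6.0^2
Pa = 141.95 kN/m


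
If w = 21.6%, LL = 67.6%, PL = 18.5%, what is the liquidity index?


First compute the plasticity index:
PI = LL - PL = 67.6 - 18.5 = 49.1
Then compute the liquidity index:
LI = (w - PL) / PI
LI = (21.6 - 18.5) / 49.1
LI = 0.063


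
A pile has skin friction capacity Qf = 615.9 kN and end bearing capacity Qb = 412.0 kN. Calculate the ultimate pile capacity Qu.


Result: 1027.9 kN

Derivation:
Using Qu = Qf + Qb
Qu = 615.9 + 412.0
Qu = 1027.9 kN


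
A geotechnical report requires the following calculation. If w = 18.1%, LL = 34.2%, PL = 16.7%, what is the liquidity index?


Result: 0.08

Derivation:
First compute the plasticity index:
PI = LL - PL = 34.2 - 16.7 = 17.5
Then compute the liquidity index:
LI = (w - PL) / PI
LI = (18.1 - 16.7) / 17.5
LI = 0.08


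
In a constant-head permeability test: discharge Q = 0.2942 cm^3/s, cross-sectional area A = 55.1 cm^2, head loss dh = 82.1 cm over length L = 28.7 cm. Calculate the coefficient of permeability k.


Compute hydraulic gradient:
i = dh / L = 82.1 / 28.7 = 2.86063
Then apply Darcy's law:
k = Q / (A * i)
k = 0.2942 / (55.1 * 2.86063)
k = 0.2942 / 157.621
k = 0.001867 cm/s


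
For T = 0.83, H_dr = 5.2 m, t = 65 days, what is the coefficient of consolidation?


Result: 0.34528 m^2/day

Derivation:
Using cv = T * H_dr^2 / t
H_dr^2 = 5.2^2 = 27.04
cv = 0.83 * 27.04 / 65
cv = 0.34528 m^2/day


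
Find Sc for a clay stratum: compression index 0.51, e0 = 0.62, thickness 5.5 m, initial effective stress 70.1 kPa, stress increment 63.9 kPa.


Using Sc = Cc * H / (1 + e0) * log10((sigma0 + delta_sigma) / sigma0)
Stress ratio = (70.1 + 63.9) / 70.1 = 1.91155
log10(1.91155) = 0.281387
Cc * H / (1 + e0) = 0.51 * 5.5 / (1 + 0.62) = 1.73148
Sc = 1.73148 * 0.281387
Sc = 0.4872 m


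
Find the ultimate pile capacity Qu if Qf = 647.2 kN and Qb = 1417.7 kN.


Result: 2064.9 kN

Derivation:
Using Qu = Qf + Qb
Qu = 647.2 + 1417.7
Qu = 2064.9 kN


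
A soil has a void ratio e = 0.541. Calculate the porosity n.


Result: 0.3511

Derivation:
Using the relation n = e / (1 + e)
n = 0.541 / (1 + 0.541)
n = 0.541 / 1.541
n = 0.3511


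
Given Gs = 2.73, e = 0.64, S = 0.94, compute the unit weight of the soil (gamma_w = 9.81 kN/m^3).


Using gamma = gamma_w * (Gs + S*e) / (1 + e)
Numerator: Gs + S*e = 2.73 + 0.94*0.64 = 3.3316
Denominator: 1 + e = 1 + 0.64 = 1.64
gamma = 9.81 * 3.3316 / 1.64
gamma = 19.929 kN/m^3


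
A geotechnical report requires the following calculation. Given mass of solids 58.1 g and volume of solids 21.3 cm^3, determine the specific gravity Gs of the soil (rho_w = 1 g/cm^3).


Using Gs = m_s / (V_s * rho_w)
Since rho_w = 1 g/cm^3:
Gs = 58.1 / 21.3
Gs = 2.728


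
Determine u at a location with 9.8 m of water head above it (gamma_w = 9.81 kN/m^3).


Result: 96.14 kPa

Derivation:
Using u = gamma_w * h_w
u = 9.81 * 9.8
u = 96.14 kPa


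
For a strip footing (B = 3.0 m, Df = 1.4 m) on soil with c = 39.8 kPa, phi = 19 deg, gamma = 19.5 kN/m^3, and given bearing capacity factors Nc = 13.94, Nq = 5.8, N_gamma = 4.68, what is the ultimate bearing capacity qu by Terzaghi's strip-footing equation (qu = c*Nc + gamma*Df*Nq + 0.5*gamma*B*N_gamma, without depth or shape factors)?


Result: 850.04 kPa

Derivation:
Compute qu = c*Nc + gamma*Df*Nq + 0.5*gamma*B*N_gamma
Term 1: 39.8 * 13.94 = 554.812
Term 2: 19.5 * 1.4 * 5.8 = 158.34
Term 3: 0.5 * 19.5 * 3.0 * 4.68 = 136.89
qu = 554.812 + 158.34 + 136.89
qu = 850.04 kPa


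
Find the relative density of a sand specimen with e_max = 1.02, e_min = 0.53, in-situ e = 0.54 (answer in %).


Using Dr = (e_max - e) / (e_max - e_min) * 100
e_max - e = 1.02 - 0.54 = 0.48
e_max - e_min = 1.02 - 0.53 = 0.49
Dr = 0.48 / 0.49 * 100
Dr = 97.96 %


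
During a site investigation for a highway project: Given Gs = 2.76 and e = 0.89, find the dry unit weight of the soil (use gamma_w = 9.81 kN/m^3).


Using gamma_d = Gs * gamma_w / (1 + e)
gamma_d = 2.76 * 9.81 / (1 + 0.89)
gamma_d = 2.76 * 9.81 / 1.89
gamma_d = 14.326 kN/m^3


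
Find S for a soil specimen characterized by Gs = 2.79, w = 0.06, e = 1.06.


Using S = Gs * w / e
S = 2.79 * 0.06 / 1.06
S = 0.1579


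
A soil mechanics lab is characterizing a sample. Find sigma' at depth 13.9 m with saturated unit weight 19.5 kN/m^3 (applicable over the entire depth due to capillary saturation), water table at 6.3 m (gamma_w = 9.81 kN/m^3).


Total stress = gamma_sat * depth
sigma = 19.5 * 13.9 = 271.05 kPa
Pore water pressure u = gamma_w * (depth - d_wt)
u = 9.81 * (13.9 - 6.3) = 74.556 kPa
Effective stress = sigma - u
sigma' = 271.05 - 74.556 = 196.49 kPa


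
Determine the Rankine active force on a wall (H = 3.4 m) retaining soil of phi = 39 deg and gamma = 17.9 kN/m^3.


Compute active earth pressure coefficient:
Ka = tan^2(45 - phi/2) = tan^2(25.5) = 0.227506
Compute active force:
Pa = 0.5 * Ka * gamma * H^2
Pa = 0.5 * 0.227506 * 17.9 * 3.4^2
Pa = 23.54 kN/m


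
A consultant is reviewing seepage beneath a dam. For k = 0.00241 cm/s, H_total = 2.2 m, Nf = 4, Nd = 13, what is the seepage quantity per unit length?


Result: 1.631e-05 m^3/s per m

Derivation:
Convert k to m/s for unit consistency with H:
k = 0.00241 cm/s = 0.00241 / 100 m/s = 2.41e-05 m/s
Using q = k * H * Nf / Nd
Nf / Nd = 4 / 13 = 0.3077
q = 2.41e-05 * 2.2 * 0.3077
q = 1.631e-05 m^3/s per m


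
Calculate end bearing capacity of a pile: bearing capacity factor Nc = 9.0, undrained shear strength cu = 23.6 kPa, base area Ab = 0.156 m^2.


Using Qb = Nc * cu * Ab
Qb = 9.0 * 23.6 * 0.156
Qb = 33.13 kN


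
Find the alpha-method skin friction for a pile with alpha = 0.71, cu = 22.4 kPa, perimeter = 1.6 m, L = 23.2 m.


Using Qs = alpha * cu * perimeter * L
Qs = 0.71 * 22.4 * 1.6 * 23.2
Qs = 590.36 kN


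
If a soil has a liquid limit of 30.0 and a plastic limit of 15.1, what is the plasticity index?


Result: 14.9

Derivation:
Using PI = LL - PL
PI = 30.0 - 15.1
PI = 14.9


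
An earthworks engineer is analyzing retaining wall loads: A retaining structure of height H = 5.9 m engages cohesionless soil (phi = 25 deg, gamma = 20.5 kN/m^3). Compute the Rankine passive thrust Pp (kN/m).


Compute passive earth pressure coefficient:
Kp = tan^2(45 + phi/2) = tan^2(57.5) = 2.463913
Compute passive force:
Pp = 0.5 * Kp * gamma * H^2
Pp = 0.5 * 2.463913 * 20.5 * 5.9^2
Pp = 879.13 kN/m


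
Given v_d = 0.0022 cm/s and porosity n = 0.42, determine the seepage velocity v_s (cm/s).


Using v_s = v_d / n
v_s = 0.0022 / 0.42
v_s = 0.00524 cm/s


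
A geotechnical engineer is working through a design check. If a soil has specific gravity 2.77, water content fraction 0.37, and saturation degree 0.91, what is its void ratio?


Using the relation e = Gs * w / S
e = 2.77 * 0.37 / 0.91
e = 1.1263


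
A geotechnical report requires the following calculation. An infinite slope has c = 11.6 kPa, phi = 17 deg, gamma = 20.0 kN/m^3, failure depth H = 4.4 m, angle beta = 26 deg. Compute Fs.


Using Fs = c / (gamma*H*sin(beta)*cos(beta)) + tan(phi)/tan(beta)
Cohesion contribution = 11.6 / (20.0*4.4*sin(26)*cos(26))
Cohesion contribution = 0.334559
Friction contribution = tan(17)/tan(26) = 0.626841
Fs = 0.334559 + 0.626841
Fs = 0.961


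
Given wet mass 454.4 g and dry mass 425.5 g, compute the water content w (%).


Result: 6.79 %

Derivation:
Using w = (m_wet - m_dry) / m_dry * 100
m_wet - m_dry = 454.4 - 425.5 = 28.9 g
w = 28.9 / 425.5 * 100
w = 6.79 %


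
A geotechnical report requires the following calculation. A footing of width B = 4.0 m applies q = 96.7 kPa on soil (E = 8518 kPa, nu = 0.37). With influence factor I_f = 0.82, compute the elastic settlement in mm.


Result: 32.138 mm

Derivation:
Using Se = q * B * (1 - nu^2) * I_f / E
1 - nu^2 = 1 - 0.37^2 = 0.8631
Se = 96.7 * 4.0 * 0.8631 * 0.82 / 8518
Se = 0.032138 m
Convert to mm: Se = 0.032138 * 1000 = 32.138 mm


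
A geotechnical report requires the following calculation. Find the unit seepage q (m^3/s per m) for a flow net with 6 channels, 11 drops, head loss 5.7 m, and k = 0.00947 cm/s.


Convert k to m/s for unit consistency with H:
k = 0.00947 cm/s = 0.00947 / 100 m/s = 9.47e-05 m/s
Using q = k * H * Nf / Nd
Nf / Nd = 6 / 11 = 0.5455
q = 9.47e-05 * 5.7 * 0.5455
q = 0.0002944 m^3/s per m


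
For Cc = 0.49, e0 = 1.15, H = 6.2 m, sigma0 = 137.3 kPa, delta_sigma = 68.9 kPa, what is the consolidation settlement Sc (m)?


Result: 0.2496 m

Derivation:
Using Sc = Cc * H / (1 + e0) * log10((sigma0 + delta_sigma) / sigma0)
Stress ratio = (137.3 + 68.9) / 137.3 = 1.50182
log10(1.50182) = 0.176618
Cc * H / (1 + e0) = 0.49 * 6.2 / (1 + 1.15) = 1.41302
Sc = 1.41302 * 0.176618
Sc = 0.2496 m


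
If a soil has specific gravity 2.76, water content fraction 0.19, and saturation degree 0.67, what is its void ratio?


Result: 0.7827

Derivation:
Using the relation e = Gs * w / S
e = 2.76 * 0.19 / 0.67
e = 0.7827


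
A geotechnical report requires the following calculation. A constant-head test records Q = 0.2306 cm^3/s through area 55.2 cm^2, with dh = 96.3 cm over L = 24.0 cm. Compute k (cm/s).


Compute hydraulic gradient:
i = dh / L = 96.3 / 24.0 = 4.0125
Then apply Darcy's law:
k = Q / (A * i)
k = 0.2306 / (55.2 * 4.0125)
k = 0.2306 / 221.49
k = 0.001041 cm/s


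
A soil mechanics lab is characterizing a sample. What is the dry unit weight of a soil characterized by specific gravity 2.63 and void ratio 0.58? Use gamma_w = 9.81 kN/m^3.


Result: 16.329 kN/m^3

Derivation:
Using gamma_d = Gs * gamma_w / (1 + e)
gamma_d = 2.63 * 9.81 / (1 + 0.58)
gamma_d = 2.63 * 9.81 / 1.58
gamma_d = 16.329 kN/m^3


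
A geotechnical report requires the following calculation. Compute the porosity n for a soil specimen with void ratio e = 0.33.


Using the relation n = e / (1 + e)
n = 0.33 / (1 + 0.33)
n = 0.33 / 1.33
n = 0.2481


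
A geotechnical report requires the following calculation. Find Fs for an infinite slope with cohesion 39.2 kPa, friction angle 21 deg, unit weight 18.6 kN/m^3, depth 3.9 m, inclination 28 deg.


Result: 2.026

Derivation:
Using Fs = c / (gamma*H*sin(beta)*cos(beta)) + tan(phi)/tan(beta)
Cohesion contribution = 39.2 / (18.6*3.9*sin(28)*cos(28))
Cohesion contribution = 1.30366
Friction contribution = tan(21)/tan(28) = 0.721943
Fs = 1.30366 + 0.721943
Fs = 2.026


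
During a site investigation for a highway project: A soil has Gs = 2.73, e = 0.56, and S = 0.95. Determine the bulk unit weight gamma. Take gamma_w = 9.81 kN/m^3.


Using gamma = gamma_w * (Gs + S*e) / (1 + e)
Numerator: Gs + S*e = 2.73 + 0.95*0.56 = 3.262
Denominator: 1 + e = 1 + 0.56 = 1.56
gamma = 9.81 * 3.262 / 1.56
gamma = 20.513 kN/m^3


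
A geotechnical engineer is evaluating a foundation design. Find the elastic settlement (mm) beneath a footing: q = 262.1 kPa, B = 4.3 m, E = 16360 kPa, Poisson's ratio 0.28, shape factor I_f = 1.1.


Using Se = q * B * (1 - nu^2) * I_f / E
1 - nu^2 = 1 - 0.28^2 = 0.9216
Se = 262.1 * 4.3 * 0.9216 * 1.1 / 16360
Se = 0.069837 m
Convert to mm: Se = 0.069837 * 1000 = 69.837 mm


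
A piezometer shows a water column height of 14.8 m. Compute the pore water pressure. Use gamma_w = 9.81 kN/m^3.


Using u = gamma_w * h_w
u = 9.81 * 14.8
u = 145.19 kPa


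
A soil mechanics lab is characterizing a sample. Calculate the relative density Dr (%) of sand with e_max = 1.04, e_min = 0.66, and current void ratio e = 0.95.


Using Dr = (e_max - e) / (e_max - e_min) * 100
e_max - e = 1.04 - 0.95 = 0.09
e_max - e_min = 1.04 - 0.66 = 0.38
Dr = 0.09 / 0.38 * 100
Dr = 23.68 %


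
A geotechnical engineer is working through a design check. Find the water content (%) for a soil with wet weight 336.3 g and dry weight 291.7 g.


Using w = (m_wet - m_dry) / m_dry * 100
m_wet - m_dry = 336.3 - 291.7 = 44.6 g
w = 44.6 / 291.7 * 100
w = 15.29 %


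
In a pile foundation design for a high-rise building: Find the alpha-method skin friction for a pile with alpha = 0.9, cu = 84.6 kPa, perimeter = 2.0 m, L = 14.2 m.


Using Qs = alpha * cu * perimeter * L
Qs = 0.9 * 84.6 * 2.0 * 14.2
Qs = 2162.38 kN


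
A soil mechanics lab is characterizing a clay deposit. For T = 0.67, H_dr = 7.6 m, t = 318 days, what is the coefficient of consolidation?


Using cv = T * H_dr^2 / t
H_dr^2 = 7.6^2 = 57.76
cv = 0.67 * 57.76 / 318
cv = 0.1217 m^2/day


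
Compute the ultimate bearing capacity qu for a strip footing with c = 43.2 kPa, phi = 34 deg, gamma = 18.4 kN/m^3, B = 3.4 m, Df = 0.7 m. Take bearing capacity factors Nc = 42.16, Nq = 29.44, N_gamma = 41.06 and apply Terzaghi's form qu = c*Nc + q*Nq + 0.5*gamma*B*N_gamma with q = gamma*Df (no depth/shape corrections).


Compute qu = c*Nc + gamma*Df*Nq + 0.5*gamma*B*N_gamma
Term 1: 43.2 * 42.16 = 1821.312
Term 2: 18.4 * 0.7 * 29.44 = 379.1872
Term 3: 0.5 * 18.4 * 3.4 * 41.06 = 1284.3568
qu = 1821.312 + 379.1872 + 1284.3568
qu = 3484.86 kPa


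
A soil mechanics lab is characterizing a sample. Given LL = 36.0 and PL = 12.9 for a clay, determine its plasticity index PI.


Using PI = LL - PL
PI = 36.0 - 12.9
PI = 23.1


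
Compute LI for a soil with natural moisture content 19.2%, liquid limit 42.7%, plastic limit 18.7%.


First compute the plasticity index:
PI = LL - PL = 42.7 - 18.7 = 24.0
Then compute the liquidity index:
LI = (w - PL) / PI
LI = (19.2 - 18.7) / 24.0
LI = 0.021


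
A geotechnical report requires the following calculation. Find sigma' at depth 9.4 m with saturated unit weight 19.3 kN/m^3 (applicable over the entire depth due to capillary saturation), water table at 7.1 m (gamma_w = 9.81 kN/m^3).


Result: 158.86 kPa

Derivation:
Total stress = gamma_sat * depth
sigma = 19.3 * 9.4 = 181.42 kPa
Pore water pressure u = gamma_w * (depth - d_wt)
u = 9.81 * (9.4 - 7.1) = 22.563 kPa
Effective stress = sigma - u
sigma' = 181.42 - 22.563 = 158.86 kPa


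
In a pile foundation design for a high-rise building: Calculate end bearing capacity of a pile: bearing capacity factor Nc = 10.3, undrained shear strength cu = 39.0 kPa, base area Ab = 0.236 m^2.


Using Qb = Nc * cu * Ab
Qb = 10.3 * 39.0 * 0.236
Qb = 94.8 kN


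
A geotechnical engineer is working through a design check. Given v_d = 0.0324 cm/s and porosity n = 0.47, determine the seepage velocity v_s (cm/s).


Using v_s = v_d / n
v_s = 0.0324 / 0.47
v_s = 0.06894 cm/s


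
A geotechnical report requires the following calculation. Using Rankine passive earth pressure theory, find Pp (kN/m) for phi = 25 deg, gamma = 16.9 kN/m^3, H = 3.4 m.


Compute passive earth pressure coefficient:
Kp = tan^2(45 + phi/2) = tan^2(57.5) = 2.463913
Compute passive force:
Pp = 0.5 * Kp * gamma * H^2
Pp = 0.5 * 2.463913 * 16.9 * 3.4^2
Pp = 240.68 kN/m


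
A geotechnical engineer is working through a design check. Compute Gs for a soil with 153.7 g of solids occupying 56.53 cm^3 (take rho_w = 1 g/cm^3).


Using Gs = m_s / (V_s * rho_w)
Since rho_w = 1 g/cm^3:
Gs = 153.7 / 56.53
Gs = 2.719


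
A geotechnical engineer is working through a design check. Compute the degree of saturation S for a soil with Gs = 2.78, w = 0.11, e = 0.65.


Using S = Gs * w / e
S = 2.78 * 0.11 / 0.65
S = 0.4705


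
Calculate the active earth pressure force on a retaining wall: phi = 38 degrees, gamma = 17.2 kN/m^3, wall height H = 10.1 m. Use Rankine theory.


Result: 208.69 kN/m

Derivation:
Compute active earth pressure coefficient:
Ka = tan^2(45 - phi/2) = tan^2(26.0) = 0.237883
Compute active force:
Pa = 0.5 * Ka * gamma * H^2
Pa = 0.5 * 0.237883 * 17.2 * 10.1^2
Pa = 208.69 kN/m


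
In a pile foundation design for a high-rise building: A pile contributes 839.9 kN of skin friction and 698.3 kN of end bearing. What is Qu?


Result: 1538.2 kN

Derivation:
Using Qu = Qf + Qb
Qu = 839.9 + 698.3
Qu = 1538.2 kN


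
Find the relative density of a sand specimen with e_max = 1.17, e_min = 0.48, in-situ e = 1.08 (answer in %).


Using Dr = (e_max - e) / (e_max - e_min) * 100
e_max - e = 1.17 - 1.08 = 0.09
e_max - e_min = 1.17 - 0.48 = 0.69
Dr = 0.09 / 0.69 * 100
Dr = 13.04 %


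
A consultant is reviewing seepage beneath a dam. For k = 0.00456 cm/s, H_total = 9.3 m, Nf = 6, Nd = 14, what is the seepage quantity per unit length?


Convert k to m/s for unit consistency with H:
k = 0.00456 cm/s = 0.00456 / 100 m/s = 4.56e-05 m/s
Using q = k * H * Nf / Nd
Nf / Nd = 6 / 14 = 0.4286
q = 4.56e-05 * 9.3 * 0.4286
q = 0.0001817 m^3/s per m


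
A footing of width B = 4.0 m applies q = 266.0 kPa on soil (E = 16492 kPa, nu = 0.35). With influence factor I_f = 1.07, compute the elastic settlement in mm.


Using Se = q * B * (1 - nu^2) * I_f / E
1 - nu^2 = 1 - 0.35^2 = 0.8775
Se = 266.0 * 4.0 * 0.8775 * 1.07 / 16492
Se = 0.060576 m
Convert to mm: Se = 0.060576 * 1000 = 60.576 mm


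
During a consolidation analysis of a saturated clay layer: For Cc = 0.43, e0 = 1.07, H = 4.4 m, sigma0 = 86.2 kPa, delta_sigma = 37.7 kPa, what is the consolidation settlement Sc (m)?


Using Sc = Cc * H / (1 + e0) * log10((sigma0 + delta_sigma) / sigma0)
Stress ratio = (86.2 + 37.7) / 86.2 = 1.43735
log10(1.43735) = 0.157564
Cc * H / (1 + e0) = 0.43 * 4.4 / (1 + 1.07) = 0.91401
Sc = 0.91401 * 0.157564
Sc = 0.144 m


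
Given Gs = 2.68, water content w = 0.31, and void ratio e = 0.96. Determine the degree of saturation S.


Result: 0.8654

Derivation:
Using S = Gs * w / e
S = 2.68 * 0.31 / 0.96
S = 0.8654


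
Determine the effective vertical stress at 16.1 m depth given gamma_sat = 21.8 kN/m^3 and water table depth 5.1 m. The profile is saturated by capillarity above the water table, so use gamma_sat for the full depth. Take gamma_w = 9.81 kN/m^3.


Result: 243.07 kPa

Derivation:
Total stress = gamma_sat * depth
sigma = 21.8 * 16.1 = 350.98 kPa
Pore water pressure u = gamma_w * (depth - d_wt)
u = 9.81 * (16.1 - 5.1) = 107.91 kPa
Effective stress = sigma - u
sigma' = 350.98 - 107.91 = 243.07 kPa


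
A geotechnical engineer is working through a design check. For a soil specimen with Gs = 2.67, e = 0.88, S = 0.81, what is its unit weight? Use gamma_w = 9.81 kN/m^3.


Result: 17.652 kN/m^3

Derivation:
Using gamma = gamma_w * (Gs + S*e) / (1 + e)
Numerator: Gs + S*e = 2.67 + 0.81*0.88 = 3.3828
Denominator: 1 + e = 1 + 0.88 = 1.88
gamma = 9.81 * 3.3828 / 1.88
gamma = 17.652 kN/m^3


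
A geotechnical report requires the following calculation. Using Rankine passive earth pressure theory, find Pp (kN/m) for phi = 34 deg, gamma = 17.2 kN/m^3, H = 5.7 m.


Compute passive earth pressure coefficient:
Kp = tan^2(45 + phi/2) = tan^2(62.0) = 3.537132
Compute passive force:
Pp = 0.5 * Kp * gamma * H^2
Pp = 0.5 * 3.537132 * 17.2 * 5.7^2
Pp = 988.32 kN/m


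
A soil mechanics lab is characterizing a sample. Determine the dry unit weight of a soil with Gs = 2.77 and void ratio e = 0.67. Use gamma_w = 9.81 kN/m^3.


Using gamma_d = Gs * gamma_w / (1 + e)
gamma_d = 2.77 * 9.81 / (1 + 0.67)
gamma_d = 2.77 * 9.81 / 1.67
gamma_d = 16.272 kN/m^3


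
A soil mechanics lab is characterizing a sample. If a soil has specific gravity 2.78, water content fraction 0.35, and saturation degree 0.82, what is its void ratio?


Using the relation e = Gs * w / S
e = 2.78 * 0.35 / 0.82
e = 1.1866


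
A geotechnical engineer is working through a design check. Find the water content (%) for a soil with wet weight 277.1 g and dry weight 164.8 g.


Using w = (m_wet - m_dry) / m_dry * 100
m_wet - m_dry = 277.1 - 164.8 = 112.3 g
w = 112.3 / 164.8 * 100
w = 68.14 %


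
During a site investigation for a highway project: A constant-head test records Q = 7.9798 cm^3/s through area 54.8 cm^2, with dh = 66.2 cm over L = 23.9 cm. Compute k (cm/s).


Result: 0.052572 cm/s

Derivation:
Compute hydraulic gradient:
i = dh / L = 66.2 / 23.9 = 2.76987
Then apply Darcy's law:
k = Q / (A * i)
k = 7.9798 / (54.8 * 2.76987)
k = 7.9798 / 151.789
k = 0.052572 cm/s


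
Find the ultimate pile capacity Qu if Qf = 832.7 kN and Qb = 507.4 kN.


Using Qu = Qf + Qb
Qu = 832.7 + 507.4
Qu = 1340.1 kN


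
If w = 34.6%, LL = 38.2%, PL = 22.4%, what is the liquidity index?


First compute the plasticity index:
PI = LL - PL = 38.2 - 22.4 = 15.8
Then compute the liquidity index:
LI = (w - PL) / PI
LI = (34.6 - 22.4) / 15.8
LI = 0.772


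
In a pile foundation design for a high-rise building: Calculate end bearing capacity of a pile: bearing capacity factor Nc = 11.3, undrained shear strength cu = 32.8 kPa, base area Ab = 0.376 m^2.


Using Qb = Nc * cu * Ab
Qb = 11.3 * 32.8 * 0.376
Qb = 139.36 kN


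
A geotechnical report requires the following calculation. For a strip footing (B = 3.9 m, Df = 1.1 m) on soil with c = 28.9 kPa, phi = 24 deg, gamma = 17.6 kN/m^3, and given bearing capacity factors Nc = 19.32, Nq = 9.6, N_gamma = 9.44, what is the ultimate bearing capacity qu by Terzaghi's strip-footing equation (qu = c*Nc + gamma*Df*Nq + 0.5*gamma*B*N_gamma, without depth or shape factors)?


Compute qu = c*Nc + gamma*Df*Nq + 0.5*gamma*B*N_gamma
Term 1: 28.9 * 19.32 = 558.348
Term 2: 17.6 * 1.1 * 9.6 = 185.856
Term 3: 0.5 * 17.6 * 3.9 * 9.44 = 323.9808
qu = 558.348 + 185.856 + 323.9808
qu = 1068.18 kPa


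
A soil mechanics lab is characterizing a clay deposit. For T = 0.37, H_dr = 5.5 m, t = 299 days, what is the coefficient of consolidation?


Result: 0.03743 m^2/day

Derivation:
Using cv = T * H_dr^2 / t
H_dr^2 = 5.5^2 = 30.25
cv = 0.37 * 30.25 / 299
cv = 0.03743 m^2/day


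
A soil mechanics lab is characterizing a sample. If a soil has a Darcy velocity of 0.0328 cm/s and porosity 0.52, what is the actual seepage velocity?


Using v_s = v_d / n
v_s = 0.0328 / 0.52
v_s = 0.06308 cm/s


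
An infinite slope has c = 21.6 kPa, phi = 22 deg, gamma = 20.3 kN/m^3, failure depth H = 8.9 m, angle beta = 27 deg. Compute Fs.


Using Fs = c / (gamma*H*sin(beta)*cos(beta)) + tan(phi)/tan(beta)
Cohesion contribution = 21.6 / (20.3*8.9*sin(27)*cos(27))
Cohesion contribution = 0.295556
Friction contribution = tan(22)/tan(27) = 0.792946
Fs = 0.295556 + 0.792946
Fs = 1.089


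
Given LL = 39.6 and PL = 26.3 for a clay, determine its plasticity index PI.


Using PI = LL - PL
PI = 39.6 - 26.3
PI = 13.3


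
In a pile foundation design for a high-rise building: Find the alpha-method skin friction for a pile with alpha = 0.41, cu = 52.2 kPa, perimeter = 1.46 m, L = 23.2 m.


Result: 724.93 kN

Derivation:
Using Qs = alpha * cu * perimeter * L
Qs = 0.41 * 52.2 * 1.46 * 23.2
Qs = 724.93 kN


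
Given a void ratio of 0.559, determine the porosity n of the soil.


Using the relation n = e / (1 + e)
n = 0.559 / (1 + 0.559)
n = 0.559 / 1.559
n = 0.3586


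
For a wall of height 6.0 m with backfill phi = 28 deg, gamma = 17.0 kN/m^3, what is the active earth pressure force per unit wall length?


Result: 110.48 kN/m

Derivation:
Compute active earth pressure coefficient:
Ka = tan^2(45 - phi/2) = tan^2(31.0) = 0.361033
Compute active force:
Pa = 0.5 * Ka * gamma * H^2
Pa = 0.5 * 0.361033 * 17.0 * 6.0^2
Pa = 110.48 kN/m


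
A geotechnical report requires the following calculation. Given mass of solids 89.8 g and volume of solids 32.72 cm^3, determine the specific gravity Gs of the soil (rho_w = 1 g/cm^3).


Using Gs = m_s / (V_s * rho_w)
Since rho_w = 1 g/cm^3:
Gs = 89.8 / 32.72
Gs = 2.744


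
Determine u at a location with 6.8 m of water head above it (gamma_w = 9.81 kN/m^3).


Using u = gamma_w * h_w
u = 9.81 * 6.8
u = 66.71 kPa


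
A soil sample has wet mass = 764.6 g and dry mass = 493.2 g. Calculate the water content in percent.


Using w = (m_wet - m_dry) / m_dry * 100
m_wet - m_dry = 764.6 - 493.2 = 271.4 g
w = 271.4 / 493.2 * 100
w = 55.03 %


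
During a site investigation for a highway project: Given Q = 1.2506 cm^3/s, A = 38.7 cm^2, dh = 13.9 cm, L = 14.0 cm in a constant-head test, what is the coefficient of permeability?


Result: 0.032548 cm/s

Derivation:
Compute hydraulic gradient:
i = dh / L = 13.9 / 14.0 = 0.992857
Then apply Darcy's law:
k = Q / (A * i)
k = 1.2506 / (38.7 * 0.992857)
k = 1.2506 / 38.4236
k = 0.032548 cm/s


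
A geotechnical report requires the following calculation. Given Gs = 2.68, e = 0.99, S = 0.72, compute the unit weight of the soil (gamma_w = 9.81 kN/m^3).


Using gamma = gamma_w * (Gs + S*e) / (1 + e)
Numerator: Gs + S*e = 2.68 + 0.72*0.99 = 3.3928
Denominator: 1 + e = 1 + 0.99 = 1.99
gamma = 9.81 * 3.3928 / 1.99
gamma = 16.725 kN/m^3


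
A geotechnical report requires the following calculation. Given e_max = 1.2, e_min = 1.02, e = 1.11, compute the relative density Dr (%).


Result: 50.0 %

Derivation:
Using Dr = (e_max - e) / (e_max - e_min) * 100
e_max - e = 1.2 - 1.11 = 0.09
e_max - e_min = 1.2 - 1.02 = 0.18
Dr = 0.09 / 0.18 * 100
Dr = 50.0 %


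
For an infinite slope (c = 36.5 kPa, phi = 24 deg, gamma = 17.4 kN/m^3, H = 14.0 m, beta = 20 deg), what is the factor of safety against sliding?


Result: 1.689

Derivation:
Using Fs = c / (gamma*H*sin(beta)*cos(beta)) + tan(phi)/tan(beta)
Cohesion contribution = 36.5 / (17.4*14.0*sin(20)*cos(20))
Cohesion contribution = 0.466206
Friction contribution = tan(24)/tan(20) = 1.22326
Fs = 0.466206 + 1.22326
Fs = 1.689


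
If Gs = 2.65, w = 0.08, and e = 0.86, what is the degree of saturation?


Result: 0.2465

Derivation:
Using S = Gs * w / e
S = 2.65 * 0.08 / 0.86
S = 0.2465
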